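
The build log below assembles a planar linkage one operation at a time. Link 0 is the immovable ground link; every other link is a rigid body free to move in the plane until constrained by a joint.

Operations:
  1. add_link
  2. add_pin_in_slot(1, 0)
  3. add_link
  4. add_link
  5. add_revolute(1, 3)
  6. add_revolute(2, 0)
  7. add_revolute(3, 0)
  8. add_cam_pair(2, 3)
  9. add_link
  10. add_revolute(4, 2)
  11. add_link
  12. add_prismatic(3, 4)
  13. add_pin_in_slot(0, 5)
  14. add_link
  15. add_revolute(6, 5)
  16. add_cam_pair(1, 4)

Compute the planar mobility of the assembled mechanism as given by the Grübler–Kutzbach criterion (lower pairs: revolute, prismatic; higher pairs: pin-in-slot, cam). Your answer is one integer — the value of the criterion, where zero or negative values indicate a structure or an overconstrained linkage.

[1;0;0] (link 0 is ground)
L+ [2;0;0]
PS(1,0)∈J2 [2;0;1]
L+ [3;0;1]
L+ [4;0;1]
R(1,3)∈J1 [4;1;1]
R(2,0)∈J1 [4;2;1]
R(3,0)∈J1 [4;3;1]
C(2,3)∈J2 [4;3;2]
L+ [5;3;2]
R(4,2)∈J1 [5;4;2]
L+ [6;4;2]
P(3,4)∈J1 [6;5;2]
PS(0,5)∈J2 [6;5;3]
L+ [7;5;3]
R(6,5)∈J1 [7;6;3]
C(1,4)∈J2 [7;6;4]
mobility = 18 − 12 − 4 = 2

M = 2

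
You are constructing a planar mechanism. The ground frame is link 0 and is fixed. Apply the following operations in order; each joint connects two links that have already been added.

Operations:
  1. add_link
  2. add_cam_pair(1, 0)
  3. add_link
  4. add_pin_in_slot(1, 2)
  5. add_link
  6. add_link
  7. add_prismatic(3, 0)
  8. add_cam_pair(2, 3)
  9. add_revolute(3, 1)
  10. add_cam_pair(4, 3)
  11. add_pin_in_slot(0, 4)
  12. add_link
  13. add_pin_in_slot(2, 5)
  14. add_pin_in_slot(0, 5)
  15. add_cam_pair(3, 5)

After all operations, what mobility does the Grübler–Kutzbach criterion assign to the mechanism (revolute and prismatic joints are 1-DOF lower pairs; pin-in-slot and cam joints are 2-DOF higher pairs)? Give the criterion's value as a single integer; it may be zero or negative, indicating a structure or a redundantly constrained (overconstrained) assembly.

M = 3

(L,J1,J2)=(1,0,0); link0 fixed
link1: (2,0,0)
C 1-0 [J2]: (2,0,1)
link2: (3,0,1)
PS 1-2 [J2]: (3,0,2)
link3: (4,0,2)
link4: (5,0,2)
P 3-0 [J1]: (5,1,2)
C 2-3 [J2]: (5,1,3)
R 3-1 [J1]: (5,2,3)
C 4-3 [J2]: (5,2,4)
PS 0-4 [J2]: (5,2,5)
link5: (6,2,5)
PS 2-5 [J2]: (6,2,6)
PS 0-5 [J2]: (6,2,7)
C 3-5 [J2]: (6,2,8)
Grübler: 3·5 − 2·2 − 8 = 3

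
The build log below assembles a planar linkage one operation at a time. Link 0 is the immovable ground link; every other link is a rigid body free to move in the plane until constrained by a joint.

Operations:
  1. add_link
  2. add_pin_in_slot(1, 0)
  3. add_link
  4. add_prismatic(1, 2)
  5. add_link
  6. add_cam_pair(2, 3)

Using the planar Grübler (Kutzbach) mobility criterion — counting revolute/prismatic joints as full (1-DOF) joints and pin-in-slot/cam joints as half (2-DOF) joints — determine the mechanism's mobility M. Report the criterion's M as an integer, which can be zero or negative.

M = 5

(L,J1,J2)=(1,0,0); link0 fixed
link1: (2,0,0)
PS 1-0 [J2]: (2,0,1)
link2: (3,0,1)
P 1-2 [J1]: (3,1,1)
link3: (4,1,1)
C 2-3 [J2]: (4,1,2)
Grübler: 3·3 − 2·1 − 2 = 5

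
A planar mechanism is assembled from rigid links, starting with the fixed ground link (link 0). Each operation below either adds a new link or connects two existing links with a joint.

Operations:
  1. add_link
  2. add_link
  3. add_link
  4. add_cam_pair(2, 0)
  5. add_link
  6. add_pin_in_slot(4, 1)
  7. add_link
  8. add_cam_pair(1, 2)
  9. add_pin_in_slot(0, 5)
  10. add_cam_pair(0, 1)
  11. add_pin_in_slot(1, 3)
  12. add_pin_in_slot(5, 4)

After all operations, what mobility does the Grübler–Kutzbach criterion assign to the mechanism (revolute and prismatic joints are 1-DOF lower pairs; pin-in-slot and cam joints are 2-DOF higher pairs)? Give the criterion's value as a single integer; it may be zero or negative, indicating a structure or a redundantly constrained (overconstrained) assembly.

[1;0;0] (link 0 is ground)
L+ [2;0;0]
L+ [3;0;0]
L+ [4;0;0]
C(2,0)∈J2 [4;0;1]
L+ [5;0;1]
PS(4,1)∈J2 [5;0;2]
L+ [6;0;2]
C(1,2)∈J2 [6;0;3]
PS(0,5)∈J2 [6;0;4]
C(0,1)∈J2 [6;0;5]
PS(1,3)∈J2 [6;0;6]
PS(5,4)∈J2 [6;0;7]
mobility = 15 − 0 − 7 = 8

M = 8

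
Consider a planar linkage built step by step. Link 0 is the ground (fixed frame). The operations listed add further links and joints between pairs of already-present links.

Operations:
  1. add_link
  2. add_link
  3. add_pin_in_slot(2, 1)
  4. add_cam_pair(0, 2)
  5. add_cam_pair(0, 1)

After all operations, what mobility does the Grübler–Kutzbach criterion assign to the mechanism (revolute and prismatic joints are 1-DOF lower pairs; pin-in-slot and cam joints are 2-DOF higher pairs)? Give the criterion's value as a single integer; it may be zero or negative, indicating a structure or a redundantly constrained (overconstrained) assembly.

M = 3

(L,J1,J2)=(1,0,0); link0 fixed
link1: (2,0,0)
link2: (3,0,0)
PS 2-1 [J2]: (3,0,1)
C 0-2 [J2]: (3,0,2)
C 0-1 [J2]: (3,0,3)
Grübler: 3·2 − 2·0 − 3 = 3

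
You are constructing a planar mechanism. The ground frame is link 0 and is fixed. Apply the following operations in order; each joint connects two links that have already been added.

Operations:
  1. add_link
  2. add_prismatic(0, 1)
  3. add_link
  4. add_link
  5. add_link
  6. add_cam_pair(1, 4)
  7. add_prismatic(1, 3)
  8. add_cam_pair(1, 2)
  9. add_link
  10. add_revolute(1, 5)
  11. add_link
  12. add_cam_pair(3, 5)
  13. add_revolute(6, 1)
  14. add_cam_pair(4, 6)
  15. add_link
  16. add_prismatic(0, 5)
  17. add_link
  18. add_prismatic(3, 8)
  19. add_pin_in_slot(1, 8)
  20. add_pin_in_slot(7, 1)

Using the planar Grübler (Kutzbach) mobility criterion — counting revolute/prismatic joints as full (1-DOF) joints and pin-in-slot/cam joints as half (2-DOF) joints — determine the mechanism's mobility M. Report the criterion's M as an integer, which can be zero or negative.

link 0 = ground. State L|J1|J2 = 1|0|0
+link1  2|0|0
P(0,1) f=1→J1  2|1|0
+link2  3|1|0
+link3  4|1|0
+link4  5|1|0
C(1,4) f=2→J2  5|1|1
P(1,3) f=1→J1  5|2|1
C(1,2) f=2→J2  5|2|2
+link5  6|2|2
R(1,5) f=1→J1  6|3|2
+link6  7|3|2
C(3,5) f=2→J2  7|3|3
R(6,1) f=1→J1  7|4|3
C(4,6) f=2→J2  7|4|4
+link7  8|4|4
P(0,5) f=1→J1  8|5|4
+link8  9|5|4
P(3,8) f=1→J1  9|6|4
PS(1,8) f=2→J2  9|6|5
PS(7,1) f=2→J2  9|6|6
M = 3(9−1)−2·6−6 = 24−12−6 = 6

M = 6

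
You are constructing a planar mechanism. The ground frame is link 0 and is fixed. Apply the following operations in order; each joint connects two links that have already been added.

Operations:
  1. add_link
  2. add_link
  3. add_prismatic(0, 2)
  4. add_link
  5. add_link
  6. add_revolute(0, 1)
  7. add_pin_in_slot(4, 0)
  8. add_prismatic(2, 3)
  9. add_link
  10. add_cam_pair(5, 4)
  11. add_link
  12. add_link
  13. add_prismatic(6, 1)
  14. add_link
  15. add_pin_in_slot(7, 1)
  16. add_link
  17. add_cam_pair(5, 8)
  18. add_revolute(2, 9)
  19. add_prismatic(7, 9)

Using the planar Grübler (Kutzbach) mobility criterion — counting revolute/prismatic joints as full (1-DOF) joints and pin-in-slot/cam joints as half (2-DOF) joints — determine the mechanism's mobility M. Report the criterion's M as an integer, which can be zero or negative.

M = 11

L=1 J1=0 J2=0
add link → L=2 J1=0 J2=0
add link → L=3 J1=0 J2=0
P@0,2 dof=1 J1 → L=3 J1=1 J2=0
add link → L=4 J1=1 J2=0
add link → L=5 J1=1 J2=0
R@0,1 dof=1 J1 → L=5 J1=2 J2=0
PS@4,0 dof=2 J2 → L=5 J1=2 J2=1
P@2,3 dof=1 J1 → L=5 J1=3 J2=1
add link → L=6 J1=3 J2=1
C@5,4 dof=2 J2 → L=6 J1=3 J2=2
add link → L=7 J1=3 J2=2
add link → L=8 J1=3 J2=2
P@6,1 dof=1 J1 → L=8 J1=4 J2=2
add link → L=9 J1=4 J2=2
PS@7,1 dof=2 J2 → L=9 J1=4 J2=3
add link → L=10 J1=4 J2=3
C@5,8 dof=2 J2 → L=10 J1=4 J2=4
R@2,9 dof=1 J1 → L=10 J1=5 J2=4
P@7,9 dof=1 J1 → L=10 J1=6 J2=4
M=3(L−1)−2J1−J2=3·9−2·6−4=11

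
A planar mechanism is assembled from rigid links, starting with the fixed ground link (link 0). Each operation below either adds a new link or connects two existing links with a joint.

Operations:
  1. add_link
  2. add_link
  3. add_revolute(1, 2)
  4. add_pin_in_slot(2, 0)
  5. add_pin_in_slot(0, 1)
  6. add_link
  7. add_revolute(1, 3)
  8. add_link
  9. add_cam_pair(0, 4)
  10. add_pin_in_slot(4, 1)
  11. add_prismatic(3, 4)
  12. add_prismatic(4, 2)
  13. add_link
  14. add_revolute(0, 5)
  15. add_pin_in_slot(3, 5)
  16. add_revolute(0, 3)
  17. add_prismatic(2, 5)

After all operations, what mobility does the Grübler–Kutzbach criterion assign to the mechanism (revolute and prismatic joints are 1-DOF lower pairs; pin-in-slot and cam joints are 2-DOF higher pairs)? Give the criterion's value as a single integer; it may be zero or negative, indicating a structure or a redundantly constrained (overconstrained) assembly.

M = -4

link 0 = ground. State L|J1|J2 = 1|0|0
+link1  2|0|0
+link2  3|0|0
R(1,2) f=1→J1  3|1|0
PS(2,0) f=2→J2  3|1|1
PS(0,1) f=2→J2  3|1|2
+link3  4|1|2
R(1,3) f=1→J1  4|2|2
+link4  5|2|2
C(0,4) f=2→J2  5|2|3
PS(4,1) f=2→J2  5|2|4
P(3,4) f=1→J1  5|3|4
P(4,2) f=1→J1  5|4|4
+link5  6|4|4
R(0,5) f=1→J1  6|5|4
PS(3,5) f=2→J2  6|5|5
R(0,3) f=1→J1  6|6|5
P(2,5) f=1→J1  6|7|5
M = 3(6−1)−2·7−5 = 15−14−5 = -4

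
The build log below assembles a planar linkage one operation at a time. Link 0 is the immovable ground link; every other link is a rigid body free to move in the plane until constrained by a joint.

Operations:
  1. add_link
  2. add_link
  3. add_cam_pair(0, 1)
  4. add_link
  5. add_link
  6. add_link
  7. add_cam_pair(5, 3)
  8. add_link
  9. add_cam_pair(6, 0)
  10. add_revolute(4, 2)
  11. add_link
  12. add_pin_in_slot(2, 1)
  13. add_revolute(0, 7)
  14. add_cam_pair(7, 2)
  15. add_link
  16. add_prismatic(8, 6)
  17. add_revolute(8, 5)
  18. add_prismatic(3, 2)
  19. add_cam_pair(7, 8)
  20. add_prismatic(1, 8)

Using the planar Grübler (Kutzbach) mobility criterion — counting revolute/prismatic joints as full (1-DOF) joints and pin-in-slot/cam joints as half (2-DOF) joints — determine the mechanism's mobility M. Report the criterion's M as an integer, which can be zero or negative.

M = 6

(L,J1,J2)=(1,0,0); link0 fixed
link1: (2,0,0)
link2: (3,0,0)
C 0-1 [J2]: (3,0,1)
link3: (4,0,1)
link4: (5,0,1)
link5: (6,0,1)
C 5-3 [J2]: (6,0,2)
link6: (7,0,2)
C 6-0 [J2]: (7,0,3)
R 4-2 [J1]: (7,1,3)
link7: (8,1,3)
PS 2-1 [J2]: (8,1,4)
R 0-7 [J1]: (8,2,4)
C 7-2 [J2]: (8,2,5)
link8: (9,2,5)
P 8-6 [J1]: (9,3,5)
R 8-5 [J1]: (9,4,5)
P 3-2 [J1]: (9,5,5)
C 7-8 [J2]: (9,5,6)
P 1-8 [J1]: (9,6,6)
Grübler: 3·8 − 2·6 − 6 = 6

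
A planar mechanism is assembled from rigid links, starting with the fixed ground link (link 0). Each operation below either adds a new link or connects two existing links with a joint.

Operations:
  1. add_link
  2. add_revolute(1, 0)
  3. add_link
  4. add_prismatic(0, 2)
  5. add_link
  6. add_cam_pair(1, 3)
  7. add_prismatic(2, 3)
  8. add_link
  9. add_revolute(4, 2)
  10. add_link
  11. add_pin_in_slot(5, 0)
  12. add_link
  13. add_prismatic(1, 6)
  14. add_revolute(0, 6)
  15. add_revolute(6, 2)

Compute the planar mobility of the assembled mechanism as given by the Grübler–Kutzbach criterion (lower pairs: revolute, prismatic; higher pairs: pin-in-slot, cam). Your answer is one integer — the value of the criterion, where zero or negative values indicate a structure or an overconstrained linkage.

[1;0;0] (link 0 is ground)
L+ [2;0;0]
R(1,0)∈J1 [2;1;0]
L+ [3;1;0]
P(0,2)∈J1 [3;2;0]
L+ [4;2;0]
C(1,3)∈J2 [4;2;1]
P(2,3)∈J1 [4;3;1]
L+ [5;3;1]
R(4,2)∈J1 [5;4;1]
L+ [6;4;1]
PS(5,0)∈J2 [6;4;2]
L+ [7;4;2]
P(1,6)∈J1 [7;5;2]
R(0,6)∈J1 [7;6;2]
R(6,2)∈J1 [7;7;2]
mobility = 18 − 14 − 2 = 2

M = 2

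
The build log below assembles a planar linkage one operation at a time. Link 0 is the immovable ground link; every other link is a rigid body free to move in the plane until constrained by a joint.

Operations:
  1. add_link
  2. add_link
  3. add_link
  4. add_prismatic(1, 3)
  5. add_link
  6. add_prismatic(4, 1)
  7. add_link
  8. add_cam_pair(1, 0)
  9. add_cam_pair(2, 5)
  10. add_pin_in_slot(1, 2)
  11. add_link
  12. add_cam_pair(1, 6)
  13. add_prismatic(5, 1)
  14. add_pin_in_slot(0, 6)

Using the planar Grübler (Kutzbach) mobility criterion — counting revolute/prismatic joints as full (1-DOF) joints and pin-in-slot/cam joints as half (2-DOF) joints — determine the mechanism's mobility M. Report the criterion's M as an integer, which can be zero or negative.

(L,J1,J2)=(1,0,0); link0 fixed
link1: (2,0,0)
link2: (3,0,0)
link3: (4,0,0)
P 1-3 [J1]: (4,1,0)
link4: (5,1,0)
P 4-1 [J1]: (5,2,0)
link5: (6,2,0)
C 1-0 [J2]: (6,2,1)
C 2-5 [J2]: (6,2,2)
PS 1-2 [J2]: (6,2,3)
link6: (7,2,3)
C 1-6 [J2]: (7,2,4)
P 5-1 [J1]: (7,3,4)
PS 0-6 [J2]: (7,3,5)
Grübler: 3·6 − 2·3 − 5 = 7

M = 7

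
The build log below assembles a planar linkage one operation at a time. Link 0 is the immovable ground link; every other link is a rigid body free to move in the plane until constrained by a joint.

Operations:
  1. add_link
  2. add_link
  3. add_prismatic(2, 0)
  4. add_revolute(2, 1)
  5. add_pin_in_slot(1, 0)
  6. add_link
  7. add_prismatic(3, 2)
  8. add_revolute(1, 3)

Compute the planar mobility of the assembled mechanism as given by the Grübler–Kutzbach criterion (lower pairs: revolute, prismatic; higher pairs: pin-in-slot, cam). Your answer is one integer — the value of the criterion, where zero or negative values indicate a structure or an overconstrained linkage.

ground; <1,0,0>
#1 <2,0,0>
#2 <3,0,0>
P:2↔0 J1 <3,1,0>
R:2↔1 J1 <3,2,0>
PS:1↔0 J2 <3,2,1>
#3 <4,2,1>
P:3↔2 J1 <4,3,1>
R:1↔3 J1 <4,4,1>
3×3 − 2×4 − 1×1 = 0

M = 0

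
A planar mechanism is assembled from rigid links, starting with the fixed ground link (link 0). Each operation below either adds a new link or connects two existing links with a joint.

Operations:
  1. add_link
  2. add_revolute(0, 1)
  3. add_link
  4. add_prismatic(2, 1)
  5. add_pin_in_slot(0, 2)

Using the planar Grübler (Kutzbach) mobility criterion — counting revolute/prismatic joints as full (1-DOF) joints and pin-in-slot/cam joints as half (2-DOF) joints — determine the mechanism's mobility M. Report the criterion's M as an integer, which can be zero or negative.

M = 1

ground; <1,0,0>
#1 <2,0,0>
R:0↔1 J1 <2,1,0>
#2 <3,1,0>
P:2↔1 J1 <3,2,0>
PS:0↔2 J2 <3,2,1>
3×2 − 2×2 − 1×1 = 1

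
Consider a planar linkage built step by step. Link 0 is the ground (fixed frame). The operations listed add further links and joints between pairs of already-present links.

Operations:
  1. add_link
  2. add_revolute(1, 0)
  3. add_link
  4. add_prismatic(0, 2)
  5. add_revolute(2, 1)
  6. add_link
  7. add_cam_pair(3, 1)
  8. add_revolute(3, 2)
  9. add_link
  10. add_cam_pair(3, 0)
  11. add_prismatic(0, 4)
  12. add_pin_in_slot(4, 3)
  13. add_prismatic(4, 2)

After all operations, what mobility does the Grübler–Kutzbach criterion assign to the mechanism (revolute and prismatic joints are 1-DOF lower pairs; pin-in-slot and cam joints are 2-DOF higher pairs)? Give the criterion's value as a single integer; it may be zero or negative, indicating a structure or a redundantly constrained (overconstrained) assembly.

L=1 J1=0 J2=0
add link → L=2 J1=0 J2=0
R@1,0 dof=1 J1 → L=2 J1=1 J2=0
add link → L=3 J1=1 J2=0
P@0,2 dof=1 J1 → L=3 J1=2 J2=0
R@2,1 dof=1 J1 → L=3 J1=3 J2=0
add link → L=4 J1=3 J2=0
C@3,1 dof=2 J2 → L=4 J1=3 J2=1
R@3,2 dof=1 J1 → L=4 J1=4 J2=1
add link → L=5 J1=4 J2=1
C@3,0 dof=2 J2 → L=5 J1=4 J2=2
P@0,4 dof=1 J1 → L=5 J1=5 J2=2
PS@4,3 dof=2 J2 → L=5 J1=5 J2=3
P@4,2 dof=1 J1 → L=5 J1=6 J2=3
M=3(L−1)−2J1−J2=3·4−2·6−3=-3

M = -3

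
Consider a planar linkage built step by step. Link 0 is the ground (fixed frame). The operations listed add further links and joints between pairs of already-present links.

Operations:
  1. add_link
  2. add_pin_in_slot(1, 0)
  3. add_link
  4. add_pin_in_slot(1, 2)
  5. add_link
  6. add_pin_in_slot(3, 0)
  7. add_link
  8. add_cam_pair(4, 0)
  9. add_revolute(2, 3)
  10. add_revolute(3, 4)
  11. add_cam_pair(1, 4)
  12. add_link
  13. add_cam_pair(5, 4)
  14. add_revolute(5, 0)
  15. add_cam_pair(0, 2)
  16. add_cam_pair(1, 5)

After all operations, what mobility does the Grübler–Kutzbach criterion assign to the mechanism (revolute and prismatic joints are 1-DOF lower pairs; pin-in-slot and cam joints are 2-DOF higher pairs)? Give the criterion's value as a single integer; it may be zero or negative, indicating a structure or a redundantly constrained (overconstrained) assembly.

M = 1

ground; <1,0,0>
#1 <2,0,0>
PS:1↔0 J2 <2,0,1>
#2 <3,0,1>
PS:1↔2 J2 <3,0,2>
#3 <4,0,2>
PS:3↔0 J2 <4,0,3>
#4 <5,0,3>
C:4↔0 J2 <5,0,4>
R:2↔3 J1 <5,1,4>
R:3↔4 J1 <5,2,4>
C:1↔4 J2 <5,2,5>
#5 <6,2,5>
C:5↔4 J2 <6,2,6>
R:5↔0 J1 <6,3,6>
C:0↔2 J2 <6,3,7>
C:1↔5 J2 <6,3,8>
3×5 − 2×3 − 1×8 = 1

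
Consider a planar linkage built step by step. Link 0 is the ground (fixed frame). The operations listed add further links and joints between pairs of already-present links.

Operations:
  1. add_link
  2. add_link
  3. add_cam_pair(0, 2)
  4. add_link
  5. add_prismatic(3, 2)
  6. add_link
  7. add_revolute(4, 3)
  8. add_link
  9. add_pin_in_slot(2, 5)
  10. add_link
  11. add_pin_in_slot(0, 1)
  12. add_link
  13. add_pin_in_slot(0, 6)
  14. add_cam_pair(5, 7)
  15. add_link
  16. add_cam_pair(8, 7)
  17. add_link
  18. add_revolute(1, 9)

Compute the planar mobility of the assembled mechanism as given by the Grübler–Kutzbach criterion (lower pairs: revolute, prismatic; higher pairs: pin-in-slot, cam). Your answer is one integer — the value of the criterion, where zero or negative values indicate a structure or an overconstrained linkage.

M = 15

ground; <1,0,0>
#1 <2,0,0>
#2 <3,0,0>
C:0↔2 J2 <3,0,1>
#3 <4,0,1>
P:3↔2 J1 <4,1,1>
#4 <5,1,1>
R:4↔3 J1 <5,2,1>
#5 <6,2,1>
PS:2↔5 J2 <6,2,2>
#6 <7,2,2>
PS:0↔1 J2 <7,2,3>
#7 <8,2,3>
PS:0↔6 J2 <8,2,4>
C:5↔7 J2 <8,2,5>
#8 <9,2,5>
C:8↔7 J2 <9,2,6>
#9 <10,2,6>
R:1↔9 J1 <10,3,6>
3×9 − 2×3 − 1×6 = 15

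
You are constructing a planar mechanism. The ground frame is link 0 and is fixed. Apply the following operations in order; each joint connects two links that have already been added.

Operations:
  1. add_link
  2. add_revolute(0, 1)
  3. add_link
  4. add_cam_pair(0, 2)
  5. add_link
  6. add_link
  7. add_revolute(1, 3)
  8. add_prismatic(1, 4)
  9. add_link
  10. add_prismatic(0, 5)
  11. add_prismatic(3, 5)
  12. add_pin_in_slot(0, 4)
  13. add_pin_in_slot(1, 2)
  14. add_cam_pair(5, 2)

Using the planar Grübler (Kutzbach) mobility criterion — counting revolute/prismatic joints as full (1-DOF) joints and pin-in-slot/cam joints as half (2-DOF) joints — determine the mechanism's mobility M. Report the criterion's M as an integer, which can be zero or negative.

M = 1

L=1 J1=0 J2=0
add link → L=2 J1=0 J2=0
R@0,1 dof=1 J1 → L=2 J1=1 J2=0
add link → L=3 J1=1 J2=0
C@0,2 dof=2 J2 → L=3 J1=1 J2=1
add link → L=4 J1=1 J2=1
add link → L=5 J1=1 J2=1
R@1,3 dof=1 J1 → L=5 J1=2 J2=1
P@1,4 dof=1 J1 → L=5 J1=3 J2=1
add link → L=6 J1=3 J2=1
P@0,5 dof=1 J1 → L=6 J1=4 J2=1
P@3,5 dof=1 J1 → L=6 J1=5 J2=1
PS@0,4 dof=2 J2 → L=6 J1=5 J2=2
PS@1,2 dof=2 J2 → L=6 J1=5 J2=3
C@5,2 dof=2 J2 → L=6 J1=5 J2=4
M=3(L−1)−2J1−J2=3·5−2·5−4=1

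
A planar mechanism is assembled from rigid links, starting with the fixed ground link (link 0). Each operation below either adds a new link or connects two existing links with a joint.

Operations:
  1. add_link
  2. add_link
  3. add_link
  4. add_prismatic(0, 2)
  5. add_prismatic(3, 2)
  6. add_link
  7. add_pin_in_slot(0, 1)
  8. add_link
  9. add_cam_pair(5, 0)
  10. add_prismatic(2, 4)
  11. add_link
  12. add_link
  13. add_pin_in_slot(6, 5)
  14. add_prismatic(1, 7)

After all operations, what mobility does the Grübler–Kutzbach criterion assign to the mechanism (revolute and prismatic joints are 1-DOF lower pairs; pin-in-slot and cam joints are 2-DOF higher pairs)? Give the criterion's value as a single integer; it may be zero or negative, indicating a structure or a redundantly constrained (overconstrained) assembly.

[1;0;0] (link 0 is ground)
L+ [2;0;0]
L+ [3;0;0]
L+ [4;0;0]
P(0,2)∈J1 [4;1;0]
P(3,2)∈J1 [4;2;0]
L+ [5;2;0]
PS(0,1)∈J2 [5;2;1]
L+ [6;2;1]
C(5,0)∈J2 [6;2;2]
P(2,4)∈J1 [6;3;2]
L+ [7;3;2]
L+ [8;3;2]
PS(6,5)∈J2 [8;3;3]
P(1,7)∈J1 [8;4;3]
mobility = 21 − 8 − 3 = 10

M = 10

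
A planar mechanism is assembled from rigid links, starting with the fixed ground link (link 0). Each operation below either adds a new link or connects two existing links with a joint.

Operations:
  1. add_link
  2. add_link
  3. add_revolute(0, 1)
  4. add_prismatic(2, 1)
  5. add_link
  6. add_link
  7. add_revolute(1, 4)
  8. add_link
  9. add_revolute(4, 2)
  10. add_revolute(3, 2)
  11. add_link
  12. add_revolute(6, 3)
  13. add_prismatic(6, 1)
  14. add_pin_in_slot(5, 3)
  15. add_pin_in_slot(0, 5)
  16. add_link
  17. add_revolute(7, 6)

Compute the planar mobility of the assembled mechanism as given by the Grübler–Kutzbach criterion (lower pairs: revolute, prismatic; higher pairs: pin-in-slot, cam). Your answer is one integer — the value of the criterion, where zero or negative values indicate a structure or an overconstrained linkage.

M = 3

ground; <1,0,0>
#1 <2,0,0>
#2 <3,0,0>
R:0↔1 J1 <3,1,0>
P:2↔1 J1 <3,2,0>
#3 <4,2,0>
#4 <5,2,0>
R:1↔4 J1 <5,3,0>
#5 <6,3,0>
R:4↔2 J1 <6,4,0>
R:3↔2 J1 <6,5,0>
#6 <7,5,0>
R:6↔3 J1 <7,6,0>
P:6↔1 J1 <7,7,0>
PS:5↔3 J2 <7,7,1>
PS:0↔5 J2 <7,7,2>
#7 <8,7,2>
R:7↔6 J1 <8,8,2>
3×7 − 2×8 − 1×2 = 3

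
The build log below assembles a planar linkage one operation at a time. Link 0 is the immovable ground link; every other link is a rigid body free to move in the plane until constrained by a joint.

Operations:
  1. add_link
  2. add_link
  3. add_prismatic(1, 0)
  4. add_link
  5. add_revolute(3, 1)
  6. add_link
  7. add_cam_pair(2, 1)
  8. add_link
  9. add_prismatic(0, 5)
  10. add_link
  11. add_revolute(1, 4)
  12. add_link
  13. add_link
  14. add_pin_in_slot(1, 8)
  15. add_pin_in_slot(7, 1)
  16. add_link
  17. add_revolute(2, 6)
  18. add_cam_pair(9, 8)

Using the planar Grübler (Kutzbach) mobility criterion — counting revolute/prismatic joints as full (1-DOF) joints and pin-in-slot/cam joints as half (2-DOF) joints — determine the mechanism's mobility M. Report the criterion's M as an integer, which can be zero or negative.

L=1 J1=0 J2=0
add link → L=2 J1=0 J2=0
add link → L=3 J1=0 J2=0
P@1,0 dof=1 J1 → L=3 J1=1 J2=0
add link → L=4 J1=1 J2=0
R@3,1 dof=1 J1 → L=4 J1=2 J2=0
add link → L=5 J1=2 J2=0
C@2,1 dof=2 J2 → L=5 J1=2 J2=1
add link → L=6 J1=2 J2=1
P@0,5 dof=1 J1 → L=6 J1=3 J2=1
add link → L=7 J1=3 J2=1
R@1,4 dof=1 J1 → L=7 J1=4 J2=1
add link → L=8 J1=4 J2=1
add link → L=9 J1=4 J2=1
PS@1,8 dof=2 J2 → L=9 J1=4 J2=2
PS@7,1 dof=2 J2 → L=9 J1=4 J2=3
add link → L=10 J1=4 J2=3
R@2,6 dof=1 J1 → L=10 J1=5 J2=3
C@9,8 dof=2 J2 → L=10 J1=5 J2=4
M=3(L−1)−2J1−J2=3·9−2·5−4=13

M = 13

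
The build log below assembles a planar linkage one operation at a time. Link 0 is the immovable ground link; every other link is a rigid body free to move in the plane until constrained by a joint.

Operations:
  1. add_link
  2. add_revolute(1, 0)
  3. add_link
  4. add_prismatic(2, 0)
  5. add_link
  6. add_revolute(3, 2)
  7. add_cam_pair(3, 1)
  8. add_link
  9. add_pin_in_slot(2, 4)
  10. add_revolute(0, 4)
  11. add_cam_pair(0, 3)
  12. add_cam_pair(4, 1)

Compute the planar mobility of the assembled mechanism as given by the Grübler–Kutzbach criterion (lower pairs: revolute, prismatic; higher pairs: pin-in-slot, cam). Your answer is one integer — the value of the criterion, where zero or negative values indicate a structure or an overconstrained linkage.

ground; <1,0,0>
#1 <2,0,0>
R:1↔0 J1 <2,1,0>
#2 <3,1,0>
P:2↔0 J1 <3,2,0>
#3 <4,2,0>
R:3↔2 J1 <4,3,0>
C:3↔1 J2 <4,3,1>
#4 <5,3,1>
PS:2↔4 J2 <5,3,2>
R:0↔4 J1 <5,4,2>
C:0↔3 J2 <5,4,3>
C:4↔1 J2 <5,4,4>
3×4 − 2×4 − 1×4 = 0

M = 0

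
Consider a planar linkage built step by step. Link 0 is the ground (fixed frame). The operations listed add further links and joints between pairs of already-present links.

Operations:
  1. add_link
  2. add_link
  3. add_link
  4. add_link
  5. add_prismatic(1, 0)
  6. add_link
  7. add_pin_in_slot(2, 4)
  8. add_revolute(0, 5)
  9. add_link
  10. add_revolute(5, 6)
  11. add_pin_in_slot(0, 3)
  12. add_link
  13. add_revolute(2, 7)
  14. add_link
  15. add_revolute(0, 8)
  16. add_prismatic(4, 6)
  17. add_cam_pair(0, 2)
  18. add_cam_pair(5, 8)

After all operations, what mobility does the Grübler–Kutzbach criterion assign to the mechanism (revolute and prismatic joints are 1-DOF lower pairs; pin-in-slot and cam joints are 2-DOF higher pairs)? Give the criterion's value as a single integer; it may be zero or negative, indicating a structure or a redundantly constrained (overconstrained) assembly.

[1;0;0] (link 0 is ground)
L+ [2;0;0]
L+ [3;0;0]
L+ [4;0;0]
L+ [5;0;0]
P(1,0)∈J1 [5;1;0]
L+ [6;1;0]
PS(2,4)∈J2 [6;1;1]
R(0,5)∈J1 [6;2;1]
L+ [7;2;1]
R(5,6)∈J1 [7;3;1]
PS(0,3)∈J2 [7;3;2]
L+ [8;3;2]
R(2,7)∈J1 [8;4;2]
L+ [9;4;2]
R(0,8)∈J1 [9;5;2]
P(4,6)∈J1 [9;6;2]
C(0,2)∈J2 [9;6;3]
C(5,8)∈J2 [9;6;4]
mobility = 24 − 12 − 4 = 8

M = 8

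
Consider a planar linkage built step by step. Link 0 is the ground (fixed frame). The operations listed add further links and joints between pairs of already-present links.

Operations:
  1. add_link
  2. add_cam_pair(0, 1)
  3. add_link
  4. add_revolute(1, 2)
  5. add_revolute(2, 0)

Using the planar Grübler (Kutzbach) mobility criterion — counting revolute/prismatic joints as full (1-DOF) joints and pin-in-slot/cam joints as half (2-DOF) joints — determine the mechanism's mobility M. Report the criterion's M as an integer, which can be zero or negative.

link 0 = ground. State L|J1|J2 = 1|0|0
+link1  2|0|0
C(0,1) f=2→J2  2|0|1
+link2  3|0|1
R(1,2) f=1→J1  3|1|1
R(2,0) f=1→J1  3|2|1
M = 3(3−1)−2·2−1 = 6−4−1 = 1

M = 1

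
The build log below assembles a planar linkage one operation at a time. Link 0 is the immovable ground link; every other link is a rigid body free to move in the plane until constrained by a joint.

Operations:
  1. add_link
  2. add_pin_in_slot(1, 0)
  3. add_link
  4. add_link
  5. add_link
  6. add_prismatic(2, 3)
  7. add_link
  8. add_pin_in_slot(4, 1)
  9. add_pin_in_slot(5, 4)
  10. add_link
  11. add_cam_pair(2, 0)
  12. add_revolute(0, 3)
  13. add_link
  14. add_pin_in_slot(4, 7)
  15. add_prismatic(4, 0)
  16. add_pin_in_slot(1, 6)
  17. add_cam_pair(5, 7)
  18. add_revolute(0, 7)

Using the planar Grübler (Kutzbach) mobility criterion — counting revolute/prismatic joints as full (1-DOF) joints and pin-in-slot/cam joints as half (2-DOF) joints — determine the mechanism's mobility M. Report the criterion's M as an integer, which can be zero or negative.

L=1 J1=0 J2=0
add link → L=2 J1=0 J2=0
PS@1,0 dof=2 J2 → L=2 J1=0 J2=1
add link → L=3 J1=0 J2=1
add link → L=4 J1=0 J2=1
add link → L=5 J1=0 J2=1
P@2,3 dof=1 J1 → L=5 J1=1 J2=1
add link → L=6 J1=1 J2=1
PS@4,1 dof=2 J2 → L=6 J1=1 J2=2
PS@5,4 dof=2 J2 → L=6 J1=1 J2=3
add link → L=7 J1=1 J2=3
C@2,0 dof=2 J2 → L=7 J1=1 J2=4
R@0,3 dof=1 J1 → L=7 J1=2 J2=4
add link → L=8 J1=2 J2=4
PS@4,7 dof=2 J2 → L=8 J1=2 J2=5
P@4,0 dof=1 J1 → L=8 J1=3 J2=5
PS@1,6 dof=2 J2 → L=8 J1=3 J2=6
C@5,7 dof=2 J2 → L=8 J1=3 J2=7
R@0,7 dof=1 J1 → L=8 J1=4 J2=7
M=3(L−1)−2J1−J2=3·7−2·4−7=6

M = 6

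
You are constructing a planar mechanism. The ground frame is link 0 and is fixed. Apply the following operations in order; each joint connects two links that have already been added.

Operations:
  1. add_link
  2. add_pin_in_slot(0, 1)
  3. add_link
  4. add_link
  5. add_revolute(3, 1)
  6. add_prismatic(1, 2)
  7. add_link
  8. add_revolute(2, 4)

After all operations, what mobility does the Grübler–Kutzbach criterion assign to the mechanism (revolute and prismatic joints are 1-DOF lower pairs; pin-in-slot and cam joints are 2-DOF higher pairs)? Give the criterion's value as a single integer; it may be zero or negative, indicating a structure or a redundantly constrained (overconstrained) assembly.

M = 5

[1;0;0] (link 0 is ground)
L+ [2;0;0]
PS(0,1)∈J2 [2;0;1]
L+ [3;0;1]
L+ [4;0;1]
R(3,1)∈J1 [4;1;1]
P(1,2)∈J1 [4;2;1]
L+ [5;2;1]
R(2,4)∈J1 [5;3;1]
mobility = 12 − 6 − 1 = 5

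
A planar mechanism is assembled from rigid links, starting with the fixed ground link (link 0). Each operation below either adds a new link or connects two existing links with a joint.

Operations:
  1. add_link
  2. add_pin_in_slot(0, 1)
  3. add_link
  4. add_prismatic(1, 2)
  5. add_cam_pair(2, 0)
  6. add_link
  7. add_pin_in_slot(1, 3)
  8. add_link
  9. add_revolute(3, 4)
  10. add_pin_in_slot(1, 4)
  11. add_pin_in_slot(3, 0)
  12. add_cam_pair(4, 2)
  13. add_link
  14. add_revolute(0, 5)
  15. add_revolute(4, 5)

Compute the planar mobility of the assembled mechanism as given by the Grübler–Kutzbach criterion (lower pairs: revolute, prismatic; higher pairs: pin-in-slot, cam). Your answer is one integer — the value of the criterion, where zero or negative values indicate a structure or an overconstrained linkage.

M = 1

ground; <1,0,0>
#1 <2,0,0>
PS:0↔1 J2 <2,0,1>
#2 <3,0,1>
P:1↔2 J1 <3,1,1>
C:2↔0 J2 <3,1,2>
#3 <4,1,2>
PS:1↔3 J2 <4,1,3>
#4 <5,1,3>
R:3↔4 J1 <5,2,3>
PS:1↔4 J2 <5,2,4>
PS:3↔0 J2 <5,2,5>
C:4↔2 J2 <5,2,6>
#5 <6,2,6>
R:0↔5 J1 <6,3,6>
R:4↔5 J1 <6,4,6>
3×5 − 2×4 − 1×6 = 1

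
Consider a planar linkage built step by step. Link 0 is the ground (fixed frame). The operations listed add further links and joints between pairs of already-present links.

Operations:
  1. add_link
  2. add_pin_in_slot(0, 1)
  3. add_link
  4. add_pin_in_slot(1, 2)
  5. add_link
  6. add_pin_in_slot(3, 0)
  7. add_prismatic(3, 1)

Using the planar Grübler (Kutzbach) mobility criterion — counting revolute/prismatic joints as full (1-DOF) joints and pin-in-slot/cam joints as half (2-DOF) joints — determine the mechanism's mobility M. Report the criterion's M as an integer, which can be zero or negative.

M = 4

ground; <1,0,0>
#1 <2,0,0>
PS:0↔1 J2 <2,0,1>
#2 <3,0,1>
PS:1↔2 J2 <3,0,2>
#3 <4,0,2>
PS:3↔0 J2 <4,0,3>
P:3↔1 J1 <4,1,3>
3×3 − 2×1 − 1×3 = 4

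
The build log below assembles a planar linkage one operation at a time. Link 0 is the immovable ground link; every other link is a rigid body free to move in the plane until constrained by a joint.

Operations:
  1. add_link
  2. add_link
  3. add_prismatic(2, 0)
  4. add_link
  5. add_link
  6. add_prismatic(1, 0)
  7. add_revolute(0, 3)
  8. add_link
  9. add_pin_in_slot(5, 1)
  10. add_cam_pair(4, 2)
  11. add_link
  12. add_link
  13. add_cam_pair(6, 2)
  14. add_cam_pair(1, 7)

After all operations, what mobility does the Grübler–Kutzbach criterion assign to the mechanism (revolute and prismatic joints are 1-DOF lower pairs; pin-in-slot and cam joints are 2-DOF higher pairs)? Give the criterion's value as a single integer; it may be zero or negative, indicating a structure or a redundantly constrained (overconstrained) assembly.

[1;0;0] (link 0 is ground)
L+ [2;0;0]
L+ [3;0;0]
P(2,0)∈J1 [3;1;0]
L+ [4;1;0]
L+ [5;1;0]
P(1,0)∈J1 [5;2;0]
R(0,3)∈J1 [5;3;0]
L+ [6;3;0]
PS(5,1)∈J2 [6;3;1]
C(4,2)∈J2 [6;3;2]
L+ [7;3;2]
L+ [8;3;2]
C(6,2)∈J2 [8;3;3]
C(1,7)∈J2 [8;3;4]
mobility = 21 − 6 − 4 = 11

M = 11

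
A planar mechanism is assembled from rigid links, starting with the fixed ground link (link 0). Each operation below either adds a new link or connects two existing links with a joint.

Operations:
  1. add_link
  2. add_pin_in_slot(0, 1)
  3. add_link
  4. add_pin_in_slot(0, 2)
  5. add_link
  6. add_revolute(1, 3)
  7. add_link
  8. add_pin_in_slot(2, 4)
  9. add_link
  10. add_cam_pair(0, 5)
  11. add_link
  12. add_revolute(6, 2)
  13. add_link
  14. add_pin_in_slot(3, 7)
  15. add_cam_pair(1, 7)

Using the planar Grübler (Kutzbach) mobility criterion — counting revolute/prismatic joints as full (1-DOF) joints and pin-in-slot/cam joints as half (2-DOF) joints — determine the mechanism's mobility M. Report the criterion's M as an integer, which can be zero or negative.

M = 11

(L,J1,J2)=(1,0,0); link0 fixed
link1: (2,0,0)
PS 0-1 [J2]: (2,0,1)
link2: (3,0,1)
PS 0-2 [J2]: (3,0,2)
link3: (4,0,2)
R 1-3 [J1]: (4,1,2)
link4: (5,1,2)
PS 2-4 [J2]: (5,1,3)
link5: (6,1,3)
C 0-5 [J2]: (6,1,4)
link6: (7,1,4)
R 6-2 [J1]: (7,2,4)
link7: (8,2,4)
PS 3-7 [J2]: (8,2,5)
C 1-7 [J2]: (8,2,6)
Grübler: 3·7 − 2·2 − 6 = 11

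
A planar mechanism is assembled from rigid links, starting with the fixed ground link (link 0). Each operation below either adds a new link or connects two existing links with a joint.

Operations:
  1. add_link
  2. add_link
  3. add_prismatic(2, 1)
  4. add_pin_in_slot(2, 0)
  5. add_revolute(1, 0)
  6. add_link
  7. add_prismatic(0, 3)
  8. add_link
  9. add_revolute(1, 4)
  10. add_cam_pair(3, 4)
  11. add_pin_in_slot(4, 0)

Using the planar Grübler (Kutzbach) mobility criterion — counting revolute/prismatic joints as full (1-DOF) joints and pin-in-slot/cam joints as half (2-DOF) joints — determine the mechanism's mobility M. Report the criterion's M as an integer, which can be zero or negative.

M = 1

ground; <1,0,0>
#1 <2,0,0>
#2 <3,0,0>
P:2↔1 J1 <3,1,0>
PS:2↔0 J2 <3,1,1>
R:1↔0 J1 <3,2,1>
#3 <4,2,1>
P:0↔3 J1 <4,3,1>
#4 <5,3,1>
R:1↔4 J1 <5,4,1>
C:3↔4 J2 <5,4,2>
PS:4↔0 J2 <5,4,3>
3×4 − 2×4 − 1×3 = 1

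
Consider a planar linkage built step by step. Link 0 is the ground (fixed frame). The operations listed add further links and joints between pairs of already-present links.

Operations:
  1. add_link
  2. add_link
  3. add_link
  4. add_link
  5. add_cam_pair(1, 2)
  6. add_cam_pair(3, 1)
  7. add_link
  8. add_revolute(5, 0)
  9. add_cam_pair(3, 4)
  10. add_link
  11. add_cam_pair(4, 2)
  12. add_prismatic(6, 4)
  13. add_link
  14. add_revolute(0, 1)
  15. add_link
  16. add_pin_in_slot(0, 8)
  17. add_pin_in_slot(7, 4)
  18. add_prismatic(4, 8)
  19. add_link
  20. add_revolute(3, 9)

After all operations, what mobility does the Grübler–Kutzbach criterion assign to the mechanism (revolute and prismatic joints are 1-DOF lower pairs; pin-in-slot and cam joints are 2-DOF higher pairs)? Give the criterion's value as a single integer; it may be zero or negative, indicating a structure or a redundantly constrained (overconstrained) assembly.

M = 11

link 0 = ground. State L|J1|J2 = 1|0|0
+link1  2|0|0
+link2  3|0|0
+link3  4|0|0
+link4  5|0|0
C(1,2) f=2→J2  5|0|1
C(3,1) f=2→J2  5|0|2
+link5  6|0|2
R(5,0) f=1→J1  6|1|2
C(3,4) f=2→J2  6|1|3
+link6  7|1|3
C(4,2) f=2→J2  7|1|4
P(6,4) f=1→J1  7|2|4
+link7  8|2|4
R(0,1) f=1→J1  8|3|4
+link8  9|3|4
PS(0,8) f=2→J2  9|3|5
PS(7,4) f=2→J2  9|3|6
P(4,8) f=1→J1  9|4|6
+link9  10|4|6
R(3,9) f=1→J1  10|5|6
M = 3(10−1)−2·5−6 = 27−10−6 = 11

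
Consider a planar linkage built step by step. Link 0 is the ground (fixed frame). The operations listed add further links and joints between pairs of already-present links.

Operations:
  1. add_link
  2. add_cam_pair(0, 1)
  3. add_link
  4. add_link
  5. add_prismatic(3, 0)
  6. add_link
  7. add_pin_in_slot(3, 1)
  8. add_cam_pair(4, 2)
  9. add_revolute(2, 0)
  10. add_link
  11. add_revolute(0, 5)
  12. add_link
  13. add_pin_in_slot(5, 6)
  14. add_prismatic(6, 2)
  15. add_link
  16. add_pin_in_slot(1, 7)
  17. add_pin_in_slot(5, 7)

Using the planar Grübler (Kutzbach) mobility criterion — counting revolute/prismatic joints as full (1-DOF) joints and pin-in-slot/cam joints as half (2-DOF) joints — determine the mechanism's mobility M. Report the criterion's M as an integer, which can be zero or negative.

link 0 = ground. State L|J1|J2 = 1|0|0
+link1  2|0|0
C(0,1) f=2→J2  2|0|1
+link2  3|0|1
+link3  4|0|1
P(3,0) f=1→J1  4|1|1
+link4  5|1|1
PS(3,1) f=2→J2  5|1|2
C(4,2) f=2→J2  5|1|3
R(2,0) f=1→J1  5|2|3
+link5  6|2|3
R(0,5) f=1→J1  6|3|3
+link6  7|3|3
PS(5,6) f=2→J2  7|3|4
P(6,2) f=1→J1  7|4|4
+link7  8|4|4
PS(1,7) f=2→J2  8|4|5
PS(5,7) f=2→J2  8|4|6
M = 3(8−1)−2·4−6 = 21−8−6 = 7

M = 7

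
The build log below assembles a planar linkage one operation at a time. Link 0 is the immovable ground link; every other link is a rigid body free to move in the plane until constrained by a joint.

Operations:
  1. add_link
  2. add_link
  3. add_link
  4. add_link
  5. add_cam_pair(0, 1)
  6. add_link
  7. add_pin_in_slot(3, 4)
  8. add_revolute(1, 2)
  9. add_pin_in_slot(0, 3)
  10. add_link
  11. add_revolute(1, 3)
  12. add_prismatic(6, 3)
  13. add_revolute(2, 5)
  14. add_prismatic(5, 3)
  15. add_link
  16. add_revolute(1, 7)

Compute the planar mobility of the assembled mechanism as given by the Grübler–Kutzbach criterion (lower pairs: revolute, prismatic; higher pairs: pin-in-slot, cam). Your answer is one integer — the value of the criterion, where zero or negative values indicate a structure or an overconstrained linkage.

(L,J1,J2)=(1,0,0); link0 fixed
link1: (2,0,0)
link2: (3,0,0)
link3: (4,0,0)
link4: (5,0,0)
C 0-1 [J2]: (5,0,1)
link5: (6,0,1)
PS 3-4 [J2]: (6,0,2)
R 1-2 [J1]: (6,1,2)
PS 0-3 [J2]: (6,1,3)
link6: (7,1,3)
R 1-3 [J1]: (7,2,3)
P 6-3 [J1]: (7,3,3)
R 2-5 [J1]: (7,4,3)
P 5-3 [J1]: (7,5,3)
link7: (8,5,3)
R 1-7 [J1]: (8,6,3)
Grübler: 3·7 − 2·6 − 3 = 6

M = 6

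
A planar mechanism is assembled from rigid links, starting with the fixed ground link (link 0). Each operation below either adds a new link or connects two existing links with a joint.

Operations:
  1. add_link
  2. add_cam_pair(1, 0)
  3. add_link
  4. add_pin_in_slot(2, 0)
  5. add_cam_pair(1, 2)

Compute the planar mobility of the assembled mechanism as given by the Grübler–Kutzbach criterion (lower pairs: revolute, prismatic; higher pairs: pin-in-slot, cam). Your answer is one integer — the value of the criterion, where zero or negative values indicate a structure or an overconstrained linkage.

M = 3

L=1 J1=0 J2=0
add link → L=2 J1=0 J2=0
C@1,0 dof=2 J2 → L=2 J1=0 J2=1
add link → L=3 J1=0 J2=1
PS@2,0 dof=2 J2 → L=3 J1=0 J2=2
C@1,2 dof=2 J2 → L=3 J1=0 J2=3
M=3(L−1)−2J1−J2=3·2−2·0−3=3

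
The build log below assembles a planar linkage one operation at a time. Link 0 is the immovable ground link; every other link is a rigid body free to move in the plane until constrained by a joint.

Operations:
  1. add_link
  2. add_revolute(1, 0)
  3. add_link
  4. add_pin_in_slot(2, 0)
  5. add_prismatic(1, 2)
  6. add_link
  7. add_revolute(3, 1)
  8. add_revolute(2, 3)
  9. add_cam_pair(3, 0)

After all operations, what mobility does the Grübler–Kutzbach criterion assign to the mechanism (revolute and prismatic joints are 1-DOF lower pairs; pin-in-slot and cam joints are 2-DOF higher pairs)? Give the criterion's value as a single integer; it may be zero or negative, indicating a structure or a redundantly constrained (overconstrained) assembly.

M = -1

ground; <1,0,0>
#1 <2,0,0>
R:1↔0 J1 <2,1,0>
#2 <3,1,0>
PS:2↔0 J2 <3,1,1>
P:1↔2 J1 <3,2,1>
#3 <4,2,1>
R:3↔1 J1 <4,3,1>
R:2↔3 J1 <4,4,1>
C:3↔0 J2 <4,4,2>
3×3 − 2×4 − 1×2 = -1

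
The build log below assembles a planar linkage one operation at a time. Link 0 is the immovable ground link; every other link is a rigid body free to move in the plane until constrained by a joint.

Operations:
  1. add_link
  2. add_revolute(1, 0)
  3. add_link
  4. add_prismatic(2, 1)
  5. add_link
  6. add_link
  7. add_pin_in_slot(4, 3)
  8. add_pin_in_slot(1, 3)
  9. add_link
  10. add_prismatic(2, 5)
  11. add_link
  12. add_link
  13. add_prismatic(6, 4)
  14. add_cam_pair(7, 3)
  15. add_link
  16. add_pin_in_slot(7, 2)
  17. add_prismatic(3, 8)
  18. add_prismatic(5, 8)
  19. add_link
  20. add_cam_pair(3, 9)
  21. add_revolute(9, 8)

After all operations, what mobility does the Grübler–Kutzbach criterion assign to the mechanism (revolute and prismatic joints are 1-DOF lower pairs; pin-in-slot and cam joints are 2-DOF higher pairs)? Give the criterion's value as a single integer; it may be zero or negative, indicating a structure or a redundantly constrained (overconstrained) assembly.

M = 8

ground; <1,0,0>
#1 <2,0,0>
R:1↔0 J1 <2,1,0>
#2 <3,1,0>
P:2↔1 J1 <3,2,0>
#3 <4,2,0>
#4 <5,2,0>
PS:4↔3 J2 <5,2,1>
PS:1↔3 J2 <5,2,2>
#5 <6,2,2>
P:2↔5 J1 <6,3,2>
#6 <7,3,2>
#7 <8,3,2>
P:6↔4 J1 <8,4,2>
C:7↔3 J2 <8,4,3>
#8 <9,4,3>
PS:7↔2 J2 <9,4,4>
P:3↔8 J1 <9,5,4>
P:5↔8 J1 <9,6,4>
#9 <10,6,4>
C:3↔9 J2 <10,6,5>
R:9↔8 J1 <10,7,5>
3×9 − 2×7 − 1×5 = 8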